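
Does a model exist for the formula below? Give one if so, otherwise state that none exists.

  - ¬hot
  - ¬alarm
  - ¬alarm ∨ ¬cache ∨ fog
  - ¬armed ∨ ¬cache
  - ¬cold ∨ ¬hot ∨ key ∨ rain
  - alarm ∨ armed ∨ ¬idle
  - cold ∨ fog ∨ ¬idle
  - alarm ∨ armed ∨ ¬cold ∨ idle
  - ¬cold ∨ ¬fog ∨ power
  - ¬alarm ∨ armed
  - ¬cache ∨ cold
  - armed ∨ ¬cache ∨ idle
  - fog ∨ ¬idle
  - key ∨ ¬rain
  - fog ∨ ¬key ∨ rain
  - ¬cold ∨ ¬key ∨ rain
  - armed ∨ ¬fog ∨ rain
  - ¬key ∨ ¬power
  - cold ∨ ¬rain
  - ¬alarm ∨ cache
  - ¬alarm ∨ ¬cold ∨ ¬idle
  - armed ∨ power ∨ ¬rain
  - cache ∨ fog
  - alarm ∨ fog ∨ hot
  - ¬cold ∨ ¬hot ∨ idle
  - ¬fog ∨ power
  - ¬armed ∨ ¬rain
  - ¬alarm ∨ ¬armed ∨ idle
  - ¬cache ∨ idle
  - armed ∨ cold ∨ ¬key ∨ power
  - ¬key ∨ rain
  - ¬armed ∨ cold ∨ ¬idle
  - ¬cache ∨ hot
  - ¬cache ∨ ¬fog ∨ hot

cache = False, idle = False, key = False, fog = True, armed = True, alarm = False, power = True, cold = True, hot = False, rain = False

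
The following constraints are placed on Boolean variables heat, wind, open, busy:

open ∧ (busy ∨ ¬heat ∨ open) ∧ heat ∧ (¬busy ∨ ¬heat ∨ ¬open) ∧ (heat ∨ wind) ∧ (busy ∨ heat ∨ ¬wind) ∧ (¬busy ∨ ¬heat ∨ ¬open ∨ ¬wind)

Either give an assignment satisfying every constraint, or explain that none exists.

Unit clause (open) forces open = True.
Unit clause (heat) forces heat = True.
In (¬busy ∨ ¬heat ∨ ¬open) only ¬busy is left, so busy = False.
Set wind = False.
Check each clause:
  (open): open holds.
  (busy ∨ ¬heat ∨ open): open holds.
  (heat): heat holds.
  (¬busy ∨ ¬heat ∨ ¬open): ¬busy holds.
  (heat ∨ wind): heat holds.
  (busy ∨ heat ∨ ¬wind): heat holds.
  (¬busy ∨ ¬heat ∨ ¬open ∨ ¬wind): ¬busy holds.
All clauses satisfied.

heat: True; wind: False; open: True; busy: False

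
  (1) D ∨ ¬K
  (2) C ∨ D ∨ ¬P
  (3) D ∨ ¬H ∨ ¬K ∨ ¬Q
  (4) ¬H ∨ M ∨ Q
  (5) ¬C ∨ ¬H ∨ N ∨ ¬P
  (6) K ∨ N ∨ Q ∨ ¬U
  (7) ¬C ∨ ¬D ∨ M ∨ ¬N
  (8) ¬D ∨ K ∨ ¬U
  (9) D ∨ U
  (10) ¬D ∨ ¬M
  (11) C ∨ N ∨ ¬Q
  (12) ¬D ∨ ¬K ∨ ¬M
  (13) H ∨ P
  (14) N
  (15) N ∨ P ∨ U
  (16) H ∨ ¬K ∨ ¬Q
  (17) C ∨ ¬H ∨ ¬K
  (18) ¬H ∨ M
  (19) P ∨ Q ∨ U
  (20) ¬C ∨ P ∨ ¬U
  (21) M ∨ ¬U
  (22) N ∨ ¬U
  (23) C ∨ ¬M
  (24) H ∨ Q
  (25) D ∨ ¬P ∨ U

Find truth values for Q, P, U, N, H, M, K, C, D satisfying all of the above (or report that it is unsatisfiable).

Unit clause (N) forces N = True.
Set Q = False.
  then (H ∨ Q) forces H = True.
  then (¬H ∨ M ∨ Q) forces M = True.
  then (¬D ∨ ¬M) forces D = False.
  then (C ∨ ¬M) forces C = True.
  then (D ∨ ¬K) forces K = False.
  then (D ∨ U) forces U = True.
  then (¬C ∨ P ∨ ¬U) forces P = True.
All clauses satisfied.

Q = False; P = True; U = True; N = True; H = True; M = True; K = False; C = True; D = False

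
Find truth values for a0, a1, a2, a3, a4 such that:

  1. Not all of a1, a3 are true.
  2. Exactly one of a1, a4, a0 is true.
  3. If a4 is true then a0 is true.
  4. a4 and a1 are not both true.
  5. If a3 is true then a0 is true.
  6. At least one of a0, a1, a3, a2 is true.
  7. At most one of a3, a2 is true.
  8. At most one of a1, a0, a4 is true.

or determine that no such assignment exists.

a0=T, a1=F, a2=T, a3=F, a4=F

  (1) {a1, a3}: 0/2 true — not all ✓
  (2) {a1, a4, a0}: 1 true — exactly one ✓
  (3) a4=F ⇒ a0: vacuous ✓
  (4) a4=F, a1=F — not both ✓
  (5) a3=F ⇒ a0: vacuous ✓
  (6) {a0, a1, a3, a2}: 2 true — at least one ✓
  (7) {a3, a2}: 1 true — at most one ✓
  (8) {a1, a0, a4}: 1 true — at most one ✓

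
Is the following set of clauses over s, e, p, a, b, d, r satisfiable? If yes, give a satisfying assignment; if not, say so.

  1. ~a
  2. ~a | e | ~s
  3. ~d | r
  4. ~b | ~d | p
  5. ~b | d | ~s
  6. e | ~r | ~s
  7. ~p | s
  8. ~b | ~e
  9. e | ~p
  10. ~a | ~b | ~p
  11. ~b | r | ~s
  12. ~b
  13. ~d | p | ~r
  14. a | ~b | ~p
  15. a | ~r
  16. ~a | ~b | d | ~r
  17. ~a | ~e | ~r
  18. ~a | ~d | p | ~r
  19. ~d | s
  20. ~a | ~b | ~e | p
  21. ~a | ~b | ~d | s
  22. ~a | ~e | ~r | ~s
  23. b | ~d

Unit clause (~a) forces a = False.
Unit clause (~b) forces b = False.
In (a | ~r) only ~r is left, so r = False.
In (b | ~d) only ~d is left, so d = False.
Set s = True.
Set e = True.
Set p = True.
All clauses satisfied.

s=T, e=T, p=T, a=F, b=F, d=F, r=F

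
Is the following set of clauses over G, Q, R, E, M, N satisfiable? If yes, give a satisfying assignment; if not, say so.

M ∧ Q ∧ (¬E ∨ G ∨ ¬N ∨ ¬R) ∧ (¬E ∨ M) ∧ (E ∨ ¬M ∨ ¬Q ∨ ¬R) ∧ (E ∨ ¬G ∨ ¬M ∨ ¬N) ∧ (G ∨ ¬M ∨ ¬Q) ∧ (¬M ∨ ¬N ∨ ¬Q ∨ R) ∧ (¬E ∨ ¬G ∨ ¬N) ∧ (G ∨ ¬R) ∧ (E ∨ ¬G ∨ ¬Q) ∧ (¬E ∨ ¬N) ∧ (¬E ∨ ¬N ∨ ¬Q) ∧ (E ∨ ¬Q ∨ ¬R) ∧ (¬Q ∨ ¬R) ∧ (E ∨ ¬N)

G = True, Q = True, R = False, E = True, M = True, N = False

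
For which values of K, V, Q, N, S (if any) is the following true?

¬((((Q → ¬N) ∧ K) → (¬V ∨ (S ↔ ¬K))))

K=T, V=T, Q=F, N=T, S=T

  ¬((((Q → ¬N) ∧ K) → (¬V ∨ (S ↔ ¬K)))) = True
    ((Q → ¬N) ∧ K) → (¬V ∨ (S ↔ ¬K)) = False
      (Q → ¬N) ∧ K = True
        Q → ¬N = True
          ¬N = False
      ¬V ∨ (S ↔ ¬K) = False
        ¬V = False
        S ↔ ¬K = False
          ¬K = False
The formula evaluates to True.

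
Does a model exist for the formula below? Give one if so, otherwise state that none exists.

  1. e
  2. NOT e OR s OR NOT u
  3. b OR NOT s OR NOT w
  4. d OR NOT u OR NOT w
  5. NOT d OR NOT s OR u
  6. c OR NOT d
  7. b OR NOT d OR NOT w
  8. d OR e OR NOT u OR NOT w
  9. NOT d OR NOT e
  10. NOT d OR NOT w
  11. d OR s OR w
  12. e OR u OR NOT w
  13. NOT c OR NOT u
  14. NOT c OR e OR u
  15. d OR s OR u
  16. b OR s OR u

w=F, u=T, c=F, s=T, b=F, d=F, e=T

Unit clause (e) forces e = True.
In (NOT d OR NOT e) only NOT d is left, so d = False.
Set w = False.
  then (d OR s OR w) forces s = True.
Set u = True.
  then (NOT c OR NOT u) forces c = False.
Set b = False.
All clauses satisfied.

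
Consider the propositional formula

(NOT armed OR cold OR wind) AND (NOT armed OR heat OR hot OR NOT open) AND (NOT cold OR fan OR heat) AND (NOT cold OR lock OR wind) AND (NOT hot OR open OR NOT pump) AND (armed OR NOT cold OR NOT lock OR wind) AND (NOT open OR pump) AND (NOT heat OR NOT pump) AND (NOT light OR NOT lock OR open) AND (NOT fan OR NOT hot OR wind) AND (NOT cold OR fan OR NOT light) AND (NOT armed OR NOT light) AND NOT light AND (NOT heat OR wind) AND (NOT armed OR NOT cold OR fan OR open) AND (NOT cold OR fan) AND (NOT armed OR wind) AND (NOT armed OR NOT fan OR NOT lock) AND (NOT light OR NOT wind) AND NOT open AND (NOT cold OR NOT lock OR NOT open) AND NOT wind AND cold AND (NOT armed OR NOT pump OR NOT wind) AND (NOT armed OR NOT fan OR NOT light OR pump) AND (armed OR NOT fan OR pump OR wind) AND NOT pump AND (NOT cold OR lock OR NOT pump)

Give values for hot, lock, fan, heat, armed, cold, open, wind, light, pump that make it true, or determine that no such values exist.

No satisfying assignment exists.

Case cold = True:
  (NOT light) forces light = False.
  (NOT cold OR fan) forces fan = True.
  (NOT open) forces open = False.
  (NOT wind) forces wind = False.
  (NOT cold OR lock OR wind) forces lock = True.
  (armed OR NOT cold OR NOT lock OR wind) forces armed = True.
  Clause (NOT armed OR wind) is falsified — contradiction.
Case cold = False:
  Clause (cold) is falsified — contradiction.
Both cases fail, so the formula is unsatisfiable.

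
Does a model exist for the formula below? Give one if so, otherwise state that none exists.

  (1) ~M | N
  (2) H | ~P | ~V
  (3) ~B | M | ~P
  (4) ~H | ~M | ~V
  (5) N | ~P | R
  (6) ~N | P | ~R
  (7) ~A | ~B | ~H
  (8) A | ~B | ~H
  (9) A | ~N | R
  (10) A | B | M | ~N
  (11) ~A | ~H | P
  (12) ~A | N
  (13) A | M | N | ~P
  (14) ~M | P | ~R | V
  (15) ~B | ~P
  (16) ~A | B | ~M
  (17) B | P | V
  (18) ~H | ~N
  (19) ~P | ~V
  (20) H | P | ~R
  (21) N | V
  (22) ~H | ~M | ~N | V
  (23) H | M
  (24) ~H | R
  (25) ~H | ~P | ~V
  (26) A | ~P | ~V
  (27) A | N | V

M: False, B: False, H: True, N: False, P: False, A: False, R: True, V: True

Set M = False.
  then (H | M) forces H = True.
  then (~H | R) forces R = True.
  then (~H | ~N) forces N = False.
  then (N | V) forces V = True.
  then (~H | ~P | ~V) forces P = False.
  then (~A | ~H | P) forces A = False.
  then (A | ~B | ~H) forces B = False.
All clauses satisfied.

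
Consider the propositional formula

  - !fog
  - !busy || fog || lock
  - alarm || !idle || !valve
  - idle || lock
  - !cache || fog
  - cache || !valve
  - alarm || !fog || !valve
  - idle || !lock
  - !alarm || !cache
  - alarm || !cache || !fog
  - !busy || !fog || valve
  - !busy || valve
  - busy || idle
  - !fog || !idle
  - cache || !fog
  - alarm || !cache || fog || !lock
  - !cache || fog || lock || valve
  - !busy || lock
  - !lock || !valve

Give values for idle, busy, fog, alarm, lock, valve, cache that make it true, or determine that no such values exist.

idle = True, busy = False, fog = False, alarm = True, lock = False, valve = False, cache = False

Unit clause (!fog) forces fog = False.
In (!cache || fog) only !cache is left, so cache = False.
In (cache || !valve) only !valve is left, so valve = False.
In (!busy || valve) only !busy is left, so busy = False.
In (busy || idle) only idle is left, so idle = True.
Set alarm = True.
Set lock = False.
All clauses satisfied.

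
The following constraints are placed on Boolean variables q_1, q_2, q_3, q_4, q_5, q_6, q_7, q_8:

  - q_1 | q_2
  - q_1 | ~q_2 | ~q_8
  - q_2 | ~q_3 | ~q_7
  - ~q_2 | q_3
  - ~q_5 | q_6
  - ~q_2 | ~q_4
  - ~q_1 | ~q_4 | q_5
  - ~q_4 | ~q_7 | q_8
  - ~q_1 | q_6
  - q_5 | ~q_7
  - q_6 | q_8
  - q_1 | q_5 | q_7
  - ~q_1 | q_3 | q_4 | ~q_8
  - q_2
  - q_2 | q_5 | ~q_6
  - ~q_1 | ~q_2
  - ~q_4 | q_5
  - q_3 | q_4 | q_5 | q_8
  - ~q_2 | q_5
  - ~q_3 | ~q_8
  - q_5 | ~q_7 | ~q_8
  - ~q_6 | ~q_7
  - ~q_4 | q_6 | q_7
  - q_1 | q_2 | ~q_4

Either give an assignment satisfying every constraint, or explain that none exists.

q_1 = False; q_2 = True; q_3 = True; q_4 = False; q_5 = True; q_6 = True; q_7 = False; q_8 = False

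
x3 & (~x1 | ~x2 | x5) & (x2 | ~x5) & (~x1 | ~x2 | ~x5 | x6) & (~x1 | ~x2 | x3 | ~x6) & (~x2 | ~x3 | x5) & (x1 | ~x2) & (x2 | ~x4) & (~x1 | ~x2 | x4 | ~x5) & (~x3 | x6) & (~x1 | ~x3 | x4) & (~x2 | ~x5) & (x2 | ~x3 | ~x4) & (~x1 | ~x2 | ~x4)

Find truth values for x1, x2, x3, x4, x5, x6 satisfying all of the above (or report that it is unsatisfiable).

x1 = False, x2 = False, x3 = True, x4 = False, x5 = False, x6 = True

Unit clause (x3) forces x3 = True.
In (~x3 | x6) only x6 is left, so x6 = True.
Try x1 = True:
  (~x1 | ~x3 | x4) forces x4 = True.
  (x2 | ~x4) forces x2 = True.
  clause (~x1 | ~x2 | ~x4) is falsified — backtrack.
So x1 = False.
  then (x1 | ~x2) forces x2 = False.
  then (x2 | ~x4) forces x4 = False.
  then (x2 | ~x5) forces x5 = False.
All clauses satisfied.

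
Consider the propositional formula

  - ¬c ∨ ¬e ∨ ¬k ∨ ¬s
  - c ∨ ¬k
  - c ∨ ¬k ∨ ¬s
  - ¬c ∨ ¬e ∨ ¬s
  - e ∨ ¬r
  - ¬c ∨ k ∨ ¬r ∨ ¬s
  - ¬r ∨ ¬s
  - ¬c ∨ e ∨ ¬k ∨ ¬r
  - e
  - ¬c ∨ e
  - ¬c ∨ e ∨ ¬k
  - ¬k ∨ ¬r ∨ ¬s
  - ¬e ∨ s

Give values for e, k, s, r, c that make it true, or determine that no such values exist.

e = True, k = False, s = True, r = False, c = False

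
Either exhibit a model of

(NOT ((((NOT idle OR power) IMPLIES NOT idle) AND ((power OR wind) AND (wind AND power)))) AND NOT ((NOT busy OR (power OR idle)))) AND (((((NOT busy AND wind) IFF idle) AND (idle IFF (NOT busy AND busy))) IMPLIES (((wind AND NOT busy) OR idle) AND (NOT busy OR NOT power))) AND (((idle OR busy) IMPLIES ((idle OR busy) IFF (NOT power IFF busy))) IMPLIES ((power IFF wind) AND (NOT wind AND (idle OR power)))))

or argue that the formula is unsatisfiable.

Case power = True: the conjunct NOT ((NOT busy OR (power OR idle))) becomes NOT ((NOT busy OR True)) = False.
Case power = False: the formula simplifies to NOT ((NOT busy OR idle)) AND (((((NOT busy AND wind) IFF idle) AND (idle IFF (NOT busy AND busy))) IMPLIES ((wind AND NOT busy) OR idle)) AND (((idle OR busy) IMPLIES ((idle OR busy) IFF busy)) IMPLIES (NOT wind AND (NOT wind AND idle)))).
  busy = True: simplifies to NOT idle AND (((NOT idle AND NOT idle) IMPLIES idle) AND (NOT wind AND (NOT wind AND idle))).
    idle = True: the conjunct NOT idle is False.
    idle = False: the conjunct (NOT idle AND NOT idle) IMPLIES idle becomes (True AND True) IMPLIES False = False.
  busy = False: the conjunct NOT ((NOT busy OR idle)) becomes NOT ((True OR idle)) = False.
Both cases fail — unsatisfiable.

UNSATISFIABLE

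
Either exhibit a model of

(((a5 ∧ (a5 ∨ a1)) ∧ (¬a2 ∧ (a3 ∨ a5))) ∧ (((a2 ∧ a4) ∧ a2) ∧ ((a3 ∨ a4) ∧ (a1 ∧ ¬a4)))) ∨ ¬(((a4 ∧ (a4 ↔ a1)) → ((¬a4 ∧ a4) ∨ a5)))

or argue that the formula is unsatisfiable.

a1 = True, a2 = True, a3 = True, a4 = True, a5 = False

  (((a5 ∧ (a5 ∨ a1)) ∧ (¬a2 ∧ (a3 ∨ a5))) ∧ (((a2 ∧ a4) ∧ a2) ∧ ((a3 ∨ a4) ∧ (a1 ∧ ¬a4)))) ∨ ¬(((a4 ∧ (a4 ↔ a1)) → ((¬a4 ∧ a4) ∨ a5))) = True
    ((a5 ∧ (a5 ∨ a1)) ∧ (¬a2 ∧ (a3 ∨ a5))) ∧ (((a2 ∧ a4) ∧ a2) ∧ ((a3 ∨ a4) ∧ (a1 ∧ ¬a4))) = False
      (a5 ∧ (a5 ∨ a1)) ∧ (¬a2 ∧ (a3 ∨ a5)) = False
        a5 ∧ (a5 ∨ a1) = False
          a5 ∨ a1 = True
        ¬a2 ∧ (a3 ∨ a5) = False
          ¬a2 = False
          a3 ∨ a5 = True
      ((a2 ∧ a4) ∧ a2) ∧ ((a3 ∨ a4) ∧ (a1 ∧ ¬a4)) = False
        (a2 ∧ a4) ∧ a2 = True
          a2 ∧ a4 = True
        (a3 ∨ a4) ∧ (a1 ∧ ¬a4) = False
          a3 ∨ a4 = True
          a1 ∧ ¬a4 = False
            ¬a4 = False
    ¬(((a4 ∧ (a4 ↔ a1)) → ((¬a4 ∧ a4) ∨ a5))) = True
      (a4 ∧ (a4 ↔ a1)) → ((¬a4 ∧ a4) ∨ a5) = False
        a4 ∧ (a4 ↔ a1) = True
          a4 ↔ a1 = True
        (¬a4 ∧ a4) ∨ a5 = False
          ¬a4 ∧ a4 = False
            ¬a4 = False
The formula evaluates to True.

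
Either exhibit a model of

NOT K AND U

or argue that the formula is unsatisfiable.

U: True, K: False

  NOT K = True
Both conjuncts True, so the formula holds.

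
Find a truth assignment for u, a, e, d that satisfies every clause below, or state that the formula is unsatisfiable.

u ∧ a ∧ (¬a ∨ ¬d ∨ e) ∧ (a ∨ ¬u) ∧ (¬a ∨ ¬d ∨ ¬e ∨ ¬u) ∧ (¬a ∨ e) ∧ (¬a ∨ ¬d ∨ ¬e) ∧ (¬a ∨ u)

Unit clause (u) forces u = True.
Unit clause (a) forces a = True.
In (¬a ∨ e) only e is left, so e = True.
In (¬a ∨ ¬d ∨ ¬e) only ¬d is left, so d = False.
Check each clause:
  (u): u holds.
  (a): a holds.
  (¬a ∨ ¬d ∨ e): ¬d holds.
  (a ∨ ¬u): a holds.
  (¬a ∨ ¬d ∨ ¬e ∨ ¬u): ¬d holds.
  (¬a ∨ e): e holds.
  (¬a ∨ ¬d ∨ ¬e): ¬d holds.
  (¬a ∨ u): u holds.
All clauses satisfied.

u: True; a: True; e: True; d: False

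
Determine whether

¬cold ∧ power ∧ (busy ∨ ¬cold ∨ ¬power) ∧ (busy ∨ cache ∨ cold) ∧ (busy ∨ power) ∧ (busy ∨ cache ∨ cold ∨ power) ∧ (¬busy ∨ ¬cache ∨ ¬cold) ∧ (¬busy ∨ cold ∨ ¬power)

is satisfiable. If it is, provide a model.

power=T; cold=F; busy=F; cache=T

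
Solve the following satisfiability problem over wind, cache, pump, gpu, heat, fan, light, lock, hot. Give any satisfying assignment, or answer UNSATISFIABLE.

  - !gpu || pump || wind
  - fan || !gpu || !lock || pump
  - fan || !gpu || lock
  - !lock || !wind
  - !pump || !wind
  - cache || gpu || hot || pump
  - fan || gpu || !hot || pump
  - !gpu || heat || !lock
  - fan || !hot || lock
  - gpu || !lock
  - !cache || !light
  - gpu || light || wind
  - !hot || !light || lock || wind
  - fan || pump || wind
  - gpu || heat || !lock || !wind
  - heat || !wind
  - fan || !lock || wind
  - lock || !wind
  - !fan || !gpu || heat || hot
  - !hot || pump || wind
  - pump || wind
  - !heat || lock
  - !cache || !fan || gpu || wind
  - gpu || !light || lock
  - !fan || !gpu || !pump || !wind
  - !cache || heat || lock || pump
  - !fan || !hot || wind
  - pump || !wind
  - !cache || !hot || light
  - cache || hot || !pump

Try wind = True:
  (!lock || !wind) forces lock = False.
  clause (lock || !wind) is falsified — backtrack.
So wind = False.
  then (pump || wind) forces pump = True.
Try cache = False:
  (cache || hot || !pump) forces hot = True.
  (!fan || !hot || wind) forces fan = False.
  (fan || !hot || lock) forces lock = True.
  clause (fan || !lock || wind) is falsified — backtrack.
So cache = True.
  then (!cache || !light) forces light = False.
  then (gpu || light || wind) forces gpu = True.
  then (!cache || !hot || light) forces hot = False.
Set heat = True.
  then (!heat || lock) forces lock = True.
  then (fan || !lock || wind) forces fan = True.
All clauses satisfied.

wind=F; cache=T; pump=T; gpu=T; heat=T; fan=T; light=F; lock=T; hot=F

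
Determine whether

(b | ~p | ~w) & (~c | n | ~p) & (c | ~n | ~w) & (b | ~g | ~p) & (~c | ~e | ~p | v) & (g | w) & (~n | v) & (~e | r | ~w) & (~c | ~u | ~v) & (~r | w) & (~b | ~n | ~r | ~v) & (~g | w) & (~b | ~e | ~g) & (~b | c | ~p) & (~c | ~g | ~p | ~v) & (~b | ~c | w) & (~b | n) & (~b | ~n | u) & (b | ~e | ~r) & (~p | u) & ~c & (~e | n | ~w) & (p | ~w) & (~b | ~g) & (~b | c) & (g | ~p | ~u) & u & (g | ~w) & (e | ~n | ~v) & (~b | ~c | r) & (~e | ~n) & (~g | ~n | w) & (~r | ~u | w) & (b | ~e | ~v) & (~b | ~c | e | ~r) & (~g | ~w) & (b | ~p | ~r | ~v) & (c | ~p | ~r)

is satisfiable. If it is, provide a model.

The formula is unsatisfiable.

Case g = True:
  (~g | w) forces w = True.
  Clause (~g | ~w) is falsified — contradiction.
Case g = False:
  (g | w) forces w = True.
  Clause (g | ~w) is falsified — contradiction.
Both cases fail, so the formula is unsatisfiable.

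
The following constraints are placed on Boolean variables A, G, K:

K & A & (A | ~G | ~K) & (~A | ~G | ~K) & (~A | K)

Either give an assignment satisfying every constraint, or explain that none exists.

A = True; G = False; K = True

Unit clause (K) forces K = True.
Unit clause (A) forces A = True.
In (~A | ~G | ~K) only ~G is left, so G = False.
Check each clause:
  (K): K holds.
  (A): A holds.
  (A | ~G | ~K): A holds.
  (~A | ~G | ~K): ~G holds.
  (~A | K): K holds.
All clauses satisfied.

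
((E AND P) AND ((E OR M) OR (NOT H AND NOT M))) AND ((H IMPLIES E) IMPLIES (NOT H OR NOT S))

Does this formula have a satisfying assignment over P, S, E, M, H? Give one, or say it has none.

P = True, S = False, E = True, M = True, H = True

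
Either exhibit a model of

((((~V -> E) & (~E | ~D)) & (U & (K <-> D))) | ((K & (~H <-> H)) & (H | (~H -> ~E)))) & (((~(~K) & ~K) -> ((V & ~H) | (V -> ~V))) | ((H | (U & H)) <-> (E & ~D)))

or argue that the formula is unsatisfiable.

U = True, H = True, K = True, D = True, E = False, V = True

  (((~V -> E) & (~E | ~D)) & (U & (K <-> D))) | ((K & (~H <-> H)) & (H | (~H -> ~E))) = True
    ((~V -> E) & (~E | ~D)) & (U & (K <-> D)) = True
      (~V -> E) & (~E | ~D) = True
        ~V -> E = True
          ~V = False
        ~E | ~D = True
          ~E = True
          ~D = False
      U & (K <-> D) = True
        K <-> D = True
    (K & (~H <-> H)) & (H | (~H -> ~E)) = False
      K & (~H <-> H) = False
        ~H <-> H = False
          ~H = False
      H | (~H -> ~E) = True
        ~H -> ~E = True
          ~H = False
          ~E = True
  ((~(~K) & ~K) -> ((V & ~H) | (V -> ~V))) | ((H | (U & H)) <-> (E & ~D)) = True
    (~(~K) & ~K) -> ((V & ~H) | (V -> ~V)) = True
      ~(~K) & ~K = False
        ~(~K) = True
          ~K = False
        ~K = False
      (V & ~H) | (V -> ~V) = False
        V & ~H = False
          ~H = False
        V -> ~V = False
          ~V = False
    (H | (U & H)) <-> (E & ~D) = False
      H | (U & H) = True
        U & H = True
      E & ~D = False
        ~D = False
Both conjuncts True, so the formula holds.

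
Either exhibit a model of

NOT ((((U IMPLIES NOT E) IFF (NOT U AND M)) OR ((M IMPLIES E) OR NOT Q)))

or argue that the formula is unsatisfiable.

M = True, Q = True, U = True, E = False

  NOT ((((U IMPLIES NOT E) IFF (NOT U AND M)) OR ((M IMPLIES E) OR NOT Q))) = True
    ((U IMPLIES NOT E) IFF (NOT U AND M)) OR ((M IMPLIES E) OR NOT Q) = False
      (U IMPLIES NOT E) IFF (NOT U AND M) = False
        U IMPLIES NOT E = True
          NOT E = True
        NOT U AND M = False
          NOT U = False
      (M IMPLIES E) OR NOT Q = False
        M IMPLIES E = False
        NOT Q = False
The formula evaluates to True.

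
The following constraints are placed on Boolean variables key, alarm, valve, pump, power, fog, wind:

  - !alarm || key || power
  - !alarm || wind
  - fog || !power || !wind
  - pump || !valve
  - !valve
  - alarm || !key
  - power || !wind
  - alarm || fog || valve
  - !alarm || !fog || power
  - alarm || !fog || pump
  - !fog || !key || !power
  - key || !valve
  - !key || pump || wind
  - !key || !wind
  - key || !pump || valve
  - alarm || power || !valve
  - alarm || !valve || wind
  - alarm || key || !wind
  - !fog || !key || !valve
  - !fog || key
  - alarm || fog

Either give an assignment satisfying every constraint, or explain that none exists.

The formula is unsatisfiable.

Case alarm = True:
  (!alarm || wind) forces wind = True.
  (!valve) forces valve = False.
  (power || !wind) forces power = True.
  (fog || !power || !wind) forces fog = True.
  (!fog || !key || !power) forces key = False.
  Clause (!fog || key) is falsified — contradiction.
Case alarm = False:
  (!valve) forces valve = False.
  (alarm || !key) forces key = False.
  (alarm || fog || valve) forces fog = True.
  Clause (!fog || key) is falsified — contradiction.
Both cases fail, so the formula is unsatisfiable.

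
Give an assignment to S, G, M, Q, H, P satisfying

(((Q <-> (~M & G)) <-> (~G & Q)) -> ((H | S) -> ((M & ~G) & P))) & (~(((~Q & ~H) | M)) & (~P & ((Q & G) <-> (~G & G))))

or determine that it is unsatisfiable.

S=T, G=F, M=F, Q=T, H=T, P=F

  ((Q <-> (~M & G)) <-> (~G & Q)) -> ((H | S) -> ((M & ~G) & P)) = True
    (Q <-> (~M & G)) <-> (~G & Q) = False
      Q <-> (~M & G) = False
        ~M & G = False
          ~M = True
      ~G & Q = True
        ~G = True
    (H | S) -> ((M & ~G) & P) = False
      H | S = True
      (M & ~G) & P = False
        M & ~G = False
          ~G = True
  ~(((~Q & ~H) | M)) & (~P & ((Q & G) <-> (~G & G))) = True
    ~(((~Q & ~H) | M)) = True
      (~Q & ~H) | M = False
        ~Q & ~H = False
          ~Q = False
          ~H = False
    ~P & ((Q & G) <-> (~G & G)) = True
      ~P = True
      (Q & G) <-> (~G & G) = True
        Q & G = False
        ~G & G = False
          ~G = True
Both conjuncts True, so the formula holds.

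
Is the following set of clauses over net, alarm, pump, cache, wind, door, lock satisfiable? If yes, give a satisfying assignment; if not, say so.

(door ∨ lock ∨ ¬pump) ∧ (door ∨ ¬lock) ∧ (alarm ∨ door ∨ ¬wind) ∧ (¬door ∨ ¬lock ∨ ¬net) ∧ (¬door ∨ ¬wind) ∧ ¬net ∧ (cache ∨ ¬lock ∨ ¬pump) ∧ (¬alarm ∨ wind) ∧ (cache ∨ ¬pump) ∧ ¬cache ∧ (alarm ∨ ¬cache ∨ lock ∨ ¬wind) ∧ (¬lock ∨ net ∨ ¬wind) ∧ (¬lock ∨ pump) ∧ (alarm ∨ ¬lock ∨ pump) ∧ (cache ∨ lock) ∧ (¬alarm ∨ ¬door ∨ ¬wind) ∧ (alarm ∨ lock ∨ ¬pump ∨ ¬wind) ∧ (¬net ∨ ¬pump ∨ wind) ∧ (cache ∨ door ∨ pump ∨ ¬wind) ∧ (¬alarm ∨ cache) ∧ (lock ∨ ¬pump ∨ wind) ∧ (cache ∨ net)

The formula is unsatisfiable.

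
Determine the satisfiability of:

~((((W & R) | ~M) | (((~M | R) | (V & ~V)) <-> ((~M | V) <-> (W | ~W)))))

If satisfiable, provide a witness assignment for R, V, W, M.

R: False, V: True, W: False, M: True

  ~((((W & R) | ~M) | (((~M | R) | (V & ~V)) <-> ((~M | V) <-> (W | ~W))))) = True
    ((W & R) | ~M) | (((~M | R) | (V & ~V)) <-> ((~M | V) <-> (W | ~W))) = False
      (W & R) | ~M = False
        W & R = False
        ~M = False
      ((~M | R) | (V & ~V)) <-> ((~M | V) <-> (W | ~W)) = False
        (~M | R) | (V & ~V) = False
          ~M | R = False
            ~M = False
          V & ~V = False
            ~V = False
        (~M | V) <-> (W | ~W) = True
          ~M | V = True
            ~M = False
          W | ~W = True
            ~W = True
The formula evaluates to True.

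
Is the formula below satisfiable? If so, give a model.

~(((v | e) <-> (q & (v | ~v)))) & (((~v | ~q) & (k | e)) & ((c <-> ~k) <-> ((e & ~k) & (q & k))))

v = True, q = False, c = True, e = False, k = True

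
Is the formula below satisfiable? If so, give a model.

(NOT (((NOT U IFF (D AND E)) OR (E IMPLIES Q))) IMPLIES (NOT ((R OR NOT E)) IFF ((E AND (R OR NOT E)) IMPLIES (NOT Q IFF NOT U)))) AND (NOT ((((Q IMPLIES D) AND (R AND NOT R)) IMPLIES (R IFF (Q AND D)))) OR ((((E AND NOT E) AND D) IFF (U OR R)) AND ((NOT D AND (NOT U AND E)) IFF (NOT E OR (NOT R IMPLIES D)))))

Unsatisfiable

The conjunct NOT ((((Q IMPLIES D) AND (R AND NOT R)) IMPLIES (R IFF (Q AND D)))) OR ((((E AND NOT E) AND D) IFF (U OR R)) AND ((NOT D AND (NOT U AND E)) IFF (NOT E OR (NOT R IMPLIES D)))) is unsatisfiable on its own:
  R = True: simplifies to ((E AND NOT E) AND D) AND (NOT D AND (NOT U AND E)).
    E = True: the conjunct NOT E is False.
    E = False: the conjunct E is False.
  R = False: simplifies to (((E AND NOT E) AND D) IFF U) AND ((NOT D AND (NOT U AND E)) IFF (NOT E OR D)).
    E = True: simplifies to NOT U AND ((NOT D AND NOT U) IFF D).
      D = True: the conjunct (NOT D AND NOT U) IFF D becomes (False AND NOT U) IFF True = False.
      D = False: simplifies to NOT U AND U.
        U = True: the conjunct NOT U is False.
        U = False: the conjunct U is False.
    E = False: the conjunct (NOT D AND (NOT U AND E)) IFF (NOT E OR D) becomes (NOT D AND False) IFF (True OR D) = False.
So the whole conjunction is unsatisfiable.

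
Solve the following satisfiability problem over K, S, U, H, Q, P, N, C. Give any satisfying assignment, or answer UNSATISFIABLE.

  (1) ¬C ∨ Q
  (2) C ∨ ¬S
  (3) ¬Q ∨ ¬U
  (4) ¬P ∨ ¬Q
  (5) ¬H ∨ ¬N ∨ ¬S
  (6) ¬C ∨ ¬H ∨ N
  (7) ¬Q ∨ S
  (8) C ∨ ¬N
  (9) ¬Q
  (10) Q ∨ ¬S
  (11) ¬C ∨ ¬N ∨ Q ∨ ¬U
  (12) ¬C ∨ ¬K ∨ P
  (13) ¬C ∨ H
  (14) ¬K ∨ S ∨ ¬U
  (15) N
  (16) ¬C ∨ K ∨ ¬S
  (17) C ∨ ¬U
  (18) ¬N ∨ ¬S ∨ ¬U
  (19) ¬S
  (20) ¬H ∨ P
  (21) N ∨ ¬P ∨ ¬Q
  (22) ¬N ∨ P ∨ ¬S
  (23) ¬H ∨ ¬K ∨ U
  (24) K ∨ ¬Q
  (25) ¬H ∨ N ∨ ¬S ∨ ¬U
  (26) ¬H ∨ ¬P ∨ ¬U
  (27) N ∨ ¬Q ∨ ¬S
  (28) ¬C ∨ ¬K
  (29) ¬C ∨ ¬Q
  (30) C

Unsatisfiable — no assignment works.

Case Q = True:
  Clause (¬Q) is falsified — contradiction.
Case Q = False:
  (¬C ∨ Q) forces C = False.
  Clause (C) is falsified — contradiction.
Both cases fail, so the formula is unsatisfiable.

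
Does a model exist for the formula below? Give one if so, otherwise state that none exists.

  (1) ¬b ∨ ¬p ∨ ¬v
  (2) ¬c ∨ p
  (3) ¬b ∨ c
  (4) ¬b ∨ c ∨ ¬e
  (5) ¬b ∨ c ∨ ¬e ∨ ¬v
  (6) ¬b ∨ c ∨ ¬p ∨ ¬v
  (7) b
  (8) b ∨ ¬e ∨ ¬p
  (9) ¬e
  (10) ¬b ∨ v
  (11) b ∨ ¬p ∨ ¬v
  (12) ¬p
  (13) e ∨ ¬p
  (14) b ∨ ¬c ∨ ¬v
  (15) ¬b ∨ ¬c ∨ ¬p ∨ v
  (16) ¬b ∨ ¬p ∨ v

Unsatisfiable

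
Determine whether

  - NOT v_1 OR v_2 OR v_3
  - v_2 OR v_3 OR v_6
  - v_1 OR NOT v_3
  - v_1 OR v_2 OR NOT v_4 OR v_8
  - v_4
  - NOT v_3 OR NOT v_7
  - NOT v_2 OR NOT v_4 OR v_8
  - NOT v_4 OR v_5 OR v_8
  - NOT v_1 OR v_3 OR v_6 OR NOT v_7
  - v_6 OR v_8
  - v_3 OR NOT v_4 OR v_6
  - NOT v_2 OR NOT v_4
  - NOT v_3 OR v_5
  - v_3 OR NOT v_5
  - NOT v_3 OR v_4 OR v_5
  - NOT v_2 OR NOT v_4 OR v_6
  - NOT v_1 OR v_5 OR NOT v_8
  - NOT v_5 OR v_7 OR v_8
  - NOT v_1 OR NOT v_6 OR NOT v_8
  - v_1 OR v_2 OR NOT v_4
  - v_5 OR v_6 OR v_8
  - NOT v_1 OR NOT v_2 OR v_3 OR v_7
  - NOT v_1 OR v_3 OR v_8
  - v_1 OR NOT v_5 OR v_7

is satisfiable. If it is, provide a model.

v_1: True; v_2: False; v_3: True; v_4: True; v_5: True; v_6: False; v_7: False; v_8: True

Unit clause (v_4) forces v_4 = True.
In (NOT v_2 OR NOT v_4) only NOT v_2 is left, so v_2 = False.
In (v_1 OR v_2 OR NOT v_4) only v_1 is left, so v_1 = True.
In (NOT v_1 OR v_2 OR v_3) only v_3 is left, so v_3 = True.
In (NOT v_3 OR NOT v_7) only NOT v_7 is left, so v_7 = False.
In (NOT v_3 OR v_5) only v_5 is left, so v_5 = True.
In (NOT v_5 OR v_7 OR v_8) only v_8 is left, so v_8 = True.
In (NOT v_1 OR NOT v_6 OR NOT v_8) only NOT v_6 is left, so v_6 = False.
All clauses satisfied.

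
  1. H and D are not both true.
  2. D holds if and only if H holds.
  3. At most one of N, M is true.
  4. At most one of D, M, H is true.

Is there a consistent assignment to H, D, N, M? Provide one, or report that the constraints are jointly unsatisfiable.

H: False, D: False, N: True, M: False

  (1) H=F, D=F — not both ✓
  (2) D=F, H=F — same ✓
  (3) {N, M}: 1 true — at most one ✓
  (4) {D, M, H}: 0 true — at most one ✓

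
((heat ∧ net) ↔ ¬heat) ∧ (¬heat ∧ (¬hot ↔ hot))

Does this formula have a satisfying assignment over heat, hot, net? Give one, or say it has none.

Unsatisfiable

The conjunct ¬hot ↔ hot is unsatisfiable on its own:
  hot=F: evaluates to False.
  hot=T: evaluates to False.
So the whole conjunction is unsatisfiable.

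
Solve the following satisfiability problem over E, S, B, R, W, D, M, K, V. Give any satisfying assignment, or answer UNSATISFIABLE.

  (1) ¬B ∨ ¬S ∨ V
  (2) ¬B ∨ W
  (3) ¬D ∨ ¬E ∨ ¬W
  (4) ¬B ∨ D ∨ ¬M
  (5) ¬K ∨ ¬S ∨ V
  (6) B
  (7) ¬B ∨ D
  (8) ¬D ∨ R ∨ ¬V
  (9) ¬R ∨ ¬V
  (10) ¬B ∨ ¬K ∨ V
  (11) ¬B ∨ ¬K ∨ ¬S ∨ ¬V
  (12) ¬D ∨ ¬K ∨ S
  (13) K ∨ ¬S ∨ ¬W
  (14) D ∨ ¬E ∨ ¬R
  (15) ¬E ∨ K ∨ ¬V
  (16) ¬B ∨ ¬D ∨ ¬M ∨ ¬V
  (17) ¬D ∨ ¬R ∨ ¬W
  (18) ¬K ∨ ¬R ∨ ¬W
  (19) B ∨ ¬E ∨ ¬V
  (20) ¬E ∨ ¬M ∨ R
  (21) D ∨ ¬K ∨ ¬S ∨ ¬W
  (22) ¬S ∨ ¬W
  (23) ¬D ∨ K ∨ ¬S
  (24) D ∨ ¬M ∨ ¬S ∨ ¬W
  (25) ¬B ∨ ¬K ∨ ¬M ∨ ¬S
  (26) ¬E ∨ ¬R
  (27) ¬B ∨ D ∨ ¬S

E=F, S=F, B=T, R=F, W=T, D=T, M=F, K=F, V=F

Unit clause (B) forces B = True.
In (¬B ∨ D) only D is left, so D = True.
In (¬B ∨ W) only W is left, so W = True.
In (¬D ∨ ¬E ∨ ¬W) only ¬E is left, so E = False.
In (¬D ∨ ¬R ∨ ¬W) only ¬R is left, so R = False.
In (¬S ∨ ¬W) only ¬S is left, so S = False.
In (¬D ∨ R ∨ ¬V) only ¬V is left, so V = False.
In (¬B ∨ ¬K ∨ V) only ¬K is left, so K = False.
Set M = False.
All clauses satisfied.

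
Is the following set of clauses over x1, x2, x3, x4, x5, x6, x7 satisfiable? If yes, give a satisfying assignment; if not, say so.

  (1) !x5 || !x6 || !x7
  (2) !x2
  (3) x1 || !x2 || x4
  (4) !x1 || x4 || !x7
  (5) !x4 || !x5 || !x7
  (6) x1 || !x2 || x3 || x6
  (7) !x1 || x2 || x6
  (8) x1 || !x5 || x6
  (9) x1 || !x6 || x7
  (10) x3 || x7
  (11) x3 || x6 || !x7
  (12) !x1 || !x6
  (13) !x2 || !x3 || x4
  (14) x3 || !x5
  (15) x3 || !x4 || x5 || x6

x1 = False, x2 = False, x3 = True, x4 = True, x5 = False, x6 = True, x7 = True

Unit clause (!x2) forces x2 = False.
Try x1 = True:
  (!x1 || x2 || x6) forces x6 = True.
  clause (!x1 || !x6) is falsified — backtrack.
So x1 = False.
Set x3 = True.
Set x4 = True.
Set x5 = False.
Set x6 = True.
  then (x1 || !x6 || x7) forces x7 = True.
All clauses satisfied.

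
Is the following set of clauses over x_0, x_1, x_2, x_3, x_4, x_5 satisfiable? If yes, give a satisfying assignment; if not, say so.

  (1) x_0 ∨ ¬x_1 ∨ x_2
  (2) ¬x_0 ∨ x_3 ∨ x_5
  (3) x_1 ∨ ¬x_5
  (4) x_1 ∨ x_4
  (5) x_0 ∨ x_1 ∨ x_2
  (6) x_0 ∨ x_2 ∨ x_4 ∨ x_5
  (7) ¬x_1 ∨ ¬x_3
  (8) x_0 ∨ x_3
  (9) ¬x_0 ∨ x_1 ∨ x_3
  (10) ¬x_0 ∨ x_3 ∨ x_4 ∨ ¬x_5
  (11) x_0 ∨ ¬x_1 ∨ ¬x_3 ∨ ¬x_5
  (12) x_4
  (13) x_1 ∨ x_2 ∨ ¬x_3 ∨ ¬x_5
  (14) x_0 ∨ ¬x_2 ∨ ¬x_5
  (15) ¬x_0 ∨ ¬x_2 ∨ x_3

x_0 = True, x_1 = False, x_2 = False, x_3 = True, x_4 = True, x_5 = False

Unit clause (x_4) forces x_4 = True.
Set x_0 = True.
Set x_1 = False.
  then (x_1 ∨ ¬x_5) forces x_5 = False.
  then (¬x_0 ∨ x_1 ∨ x_3) forces x_3 = True.
Set x_2 = False.
All clauses satisfied.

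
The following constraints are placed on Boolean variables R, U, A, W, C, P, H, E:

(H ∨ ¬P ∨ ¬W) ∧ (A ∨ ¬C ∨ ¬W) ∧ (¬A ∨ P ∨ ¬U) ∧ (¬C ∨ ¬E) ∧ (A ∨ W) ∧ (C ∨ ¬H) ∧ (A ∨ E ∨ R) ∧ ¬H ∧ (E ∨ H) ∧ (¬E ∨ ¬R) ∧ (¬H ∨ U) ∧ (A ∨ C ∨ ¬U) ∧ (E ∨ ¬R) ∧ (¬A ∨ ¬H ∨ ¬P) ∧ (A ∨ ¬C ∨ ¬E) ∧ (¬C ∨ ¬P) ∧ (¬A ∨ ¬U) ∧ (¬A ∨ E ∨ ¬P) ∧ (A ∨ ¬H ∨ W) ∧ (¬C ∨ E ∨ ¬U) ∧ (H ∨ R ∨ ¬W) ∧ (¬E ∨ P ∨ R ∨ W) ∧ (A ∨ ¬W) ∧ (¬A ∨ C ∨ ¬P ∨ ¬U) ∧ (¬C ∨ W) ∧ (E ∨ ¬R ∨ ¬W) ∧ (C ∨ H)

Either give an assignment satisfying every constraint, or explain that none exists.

Case H = True:
  Clause (¬H) is falsified — contradiction.
Case H = False:
  (E ∨ H) forces E = True.
  (¬C ∨ ¬E) forces C = False.
  Clause (C ∨ H) is falsified — contradiction.
Both cases fail, so the formula is unsatisfiable.

The formula is unsatisfiable.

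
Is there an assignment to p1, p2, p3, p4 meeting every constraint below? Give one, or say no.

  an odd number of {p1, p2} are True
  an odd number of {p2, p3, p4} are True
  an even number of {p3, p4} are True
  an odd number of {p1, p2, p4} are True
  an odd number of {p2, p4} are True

p1: False, p2: True, p3: False, p4: False

{p1, p2}: 1 true → odd ✓
{p2, p3, p4}: 1 true → odd ✓
{p3, p4}: 0 true → even ✓
{p1, p2, p4}: 1 true → odd ✓
{p2, p4}: 1 true → odd ✓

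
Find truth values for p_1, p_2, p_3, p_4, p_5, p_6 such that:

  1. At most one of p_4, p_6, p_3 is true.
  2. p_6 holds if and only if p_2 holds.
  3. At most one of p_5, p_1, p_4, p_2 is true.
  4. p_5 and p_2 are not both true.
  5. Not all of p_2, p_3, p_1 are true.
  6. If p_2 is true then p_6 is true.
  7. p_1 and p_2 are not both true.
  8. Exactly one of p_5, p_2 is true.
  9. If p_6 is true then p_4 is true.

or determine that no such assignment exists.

p_1 = False; p_2 = False; p_3 = True; p_4 = False; p_5 = True; p_6 = False

  (1) {p_4, p_6, p_3}: 1 true — at most one ✓
  (2) p_6=F, p_2=F — same ✓
  (3) {p_5, p_1, p_4, p_2}: 1 true — at most one ✓
  (4) p_5=T, p_2=F — not both ✓
  (5) {p_2, p_3, p_1}: 1/3 true — not all ✓
  (6) p_2=F ⇒ p_6: vacuous ✓
  (7) p_1=F, p_2=F — not both ✓
  (8) {p_5, p_2}: 1 true — exactly one ✓
  (9) p_6=F ⇒ p_4: vacuous ✓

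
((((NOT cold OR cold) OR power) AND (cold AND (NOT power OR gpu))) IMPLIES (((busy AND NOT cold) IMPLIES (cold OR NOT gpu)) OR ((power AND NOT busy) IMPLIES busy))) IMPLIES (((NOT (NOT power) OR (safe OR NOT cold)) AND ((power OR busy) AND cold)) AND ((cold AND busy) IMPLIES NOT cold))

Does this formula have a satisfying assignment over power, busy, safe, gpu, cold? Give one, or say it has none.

power = True; busy = False; safe = True; gpu = False; cold = True

  ((((NOT cold OR cold) OR power) AND (cold AND (NOT power OR gpu))) IMPLIES (((busy AND NOT cold) IMPLIES (cold OR NOT gpu)) OR ((power AND NOT busy) IMPLIES busy))) IMPLIES (((NOT (NOT power) OR (safe OR NOT cold)) AND ((power OR busy) AND cold)) AND ((cold AND busy) IMPLIES NOT cold)) = True
    (((NOT cold OR cold) OR power) AND (cold AND (NOT power OR gpu))) IMPLIES (((busy AND NOT cold) IMPLIES (cold OR NOT gpu)) OR ((power AND NOT busy) IMPLIES busy)) = True
      ((NOT cold OR cold) OR power) AND (cold AND (NOT power OR gpu)) = False
        (NOT cold OR cold) OR power = True
          NOT cold OR cold = True
            NOT cold = False
        cold AND (NOT power OR gpu) = False
          NOT power OR gpu = False
            NOT power = False
      ((busy AND NOT cold) IMPLIES (cold OR NOT gpu)) OR ((power AND NOT busy) IMPLIES busy) = True
        (busy AND NOT cold) IMPLIES (cold OR NOT gpu) = True
          busy AND NOT cold = False
            NOT cold = False
          cold OR NOT gpu = True
            NOT gpu = True
        (power AND NOT busy) IMPLIES busy = False
          power AND NOT busy = True
            NOT busy = True
    ((NOT (NOT power) OR (safe OR NOT cold)) AND ((power OR busy) AND cold)) AND ((cold AND busy) IMPLIES NOT cold) = True
      (NOT (NOT power) OR (safe OR NOT cold)) AND ((power OR busy) AND cold) = True
        NOT (NOT power) OR (safe OR NOT cold) = True
          NOT (NOT power) = True
            NOT power = False
          safe OR NOT cold = True
            NOT cold = False
        (power OR busy) AND cold = True
          power OR busy = True
      (cold AND busy) IMPLIES NOT cold = True
        cold AND busy = False
        NOT cold = False
The formula evaluates to True.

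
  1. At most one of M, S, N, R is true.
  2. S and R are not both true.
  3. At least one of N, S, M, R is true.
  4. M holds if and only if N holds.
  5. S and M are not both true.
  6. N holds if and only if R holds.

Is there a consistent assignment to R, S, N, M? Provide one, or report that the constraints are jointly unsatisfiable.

R: False, S: True, N: False, M: False

  (1) {M, S, N, R}: 1 true — at most one ✓
  (2) S=T, R=F — not both ✓
  (3) {N, S, M, R}: 1 true — at least one ✓
  (4) M=F, N=F — same ✓
  (5) S=T, M=F — not both ✓
  (6) N=F, R=F — same ✓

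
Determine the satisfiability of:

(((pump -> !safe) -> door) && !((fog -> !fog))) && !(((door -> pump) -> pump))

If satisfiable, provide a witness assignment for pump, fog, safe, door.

Unsatisfiable

Case pump = True: the conjunct !(((door -> pump) -> pump)) becomes !((True -> True)) = False.
Case pump = False: the formula simplifies to (door && !((fog -> !fog))) && !door.
  door = True: the conjunct !door is False.
  door = False: the conjunct door is False.
Both cases fail — unsatisfiable.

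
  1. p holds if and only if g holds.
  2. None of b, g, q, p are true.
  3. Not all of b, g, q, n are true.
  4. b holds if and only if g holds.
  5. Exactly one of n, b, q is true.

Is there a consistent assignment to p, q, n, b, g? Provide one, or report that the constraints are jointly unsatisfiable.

p = False, q = False, n = True, b = False, g = False

  (1) p=F, g=F — same ✓
  (2) {b, g, q, p}: 0 true — none ✓
  (3) {b, g, q, n}: 1/4 true — not all ✓
  (4) b=F, g=F — same ✓
  (5) {n, b, q}: 1 true — exactly one ✓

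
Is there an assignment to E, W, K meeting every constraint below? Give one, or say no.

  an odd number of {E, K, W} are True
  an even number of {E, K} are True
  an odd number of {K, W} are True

E = False, W = True, K = False

{E, K, W}: 1 true → odd ✓
{E, K}: 0 true → even ✓
{K, W}: 1 true → odd ✓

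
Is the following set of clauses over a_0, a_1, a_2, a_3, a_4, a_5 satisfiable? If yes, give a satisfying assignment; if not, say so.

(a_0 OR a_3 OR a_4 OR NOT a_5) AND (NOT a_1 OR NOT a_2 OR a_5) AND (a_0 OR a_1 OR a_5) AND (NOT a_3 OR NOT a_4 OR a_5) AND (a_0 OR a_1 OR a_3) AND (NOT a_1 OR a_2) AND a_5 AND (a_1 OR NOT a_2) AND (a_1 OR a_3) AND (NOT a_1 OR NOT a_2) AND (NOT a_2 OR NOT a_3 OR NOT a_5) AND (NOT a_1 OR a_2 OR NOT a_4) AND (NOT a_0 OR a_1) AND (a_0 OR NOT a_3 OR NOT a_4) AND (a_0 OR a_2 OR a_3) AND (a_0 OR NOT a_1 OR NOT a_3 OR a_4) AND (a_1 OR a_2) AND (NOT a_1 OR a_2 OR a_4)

Unsatisfiable — no assignment works.

Case a_1 = True:
  (NOT a_1 OR a_2) forces a_2 = True.
  Clause (NOT a_1 OR NOT a_2) is falsified — contradiction.
Case a_1 = False:
  (a_5) forces a_5 = True.
  (a_1 OR NOT a_2) forces a_2 = False.
  Clause (a_1 OR a_2) is falsified — contradiction.
Both cases fail, so the formula is unsatisfiable.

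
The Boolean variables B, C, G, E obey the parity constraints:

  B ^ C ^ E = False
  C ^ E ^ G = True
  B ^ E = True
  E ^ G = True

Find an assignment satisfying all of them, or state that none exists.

The formula is unsatisfiable.

Adding constraints 1, 2, 3, 4 mod 2: every variable appears an even number of times on the left, so the left side is 0.
But the right sides sum to 1 (mod 2). 0 ≠ 1 — the system is inconsistent.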